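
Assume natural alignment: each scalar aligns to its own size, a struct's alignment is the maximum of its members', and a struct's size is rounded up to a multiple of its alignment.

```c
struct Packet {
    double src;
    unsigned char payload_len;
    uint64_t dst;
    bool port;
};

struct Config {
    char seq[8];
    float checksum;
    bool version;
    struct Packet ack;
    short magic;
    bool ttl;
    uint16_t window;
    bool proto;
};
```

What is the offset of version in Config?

Packet: src at 0 (size 8, align 8) → ends 8; payload_len at 8 (size 1, align 1) → ends 9; pad 7 to align 8 for dst; dst at 16 (size 8, align 8) → ends 24; port at 24 (size 1, align 1) → ends 25; tail pad 7 to reach multiple of 8; total 32 bytes, alignment 8
seq at 0 (size 8, align 1) → ends 8
checksum at 8 (size 4, align 4) → ends 12
version at 12 (size 1, align 1) → ends 13

12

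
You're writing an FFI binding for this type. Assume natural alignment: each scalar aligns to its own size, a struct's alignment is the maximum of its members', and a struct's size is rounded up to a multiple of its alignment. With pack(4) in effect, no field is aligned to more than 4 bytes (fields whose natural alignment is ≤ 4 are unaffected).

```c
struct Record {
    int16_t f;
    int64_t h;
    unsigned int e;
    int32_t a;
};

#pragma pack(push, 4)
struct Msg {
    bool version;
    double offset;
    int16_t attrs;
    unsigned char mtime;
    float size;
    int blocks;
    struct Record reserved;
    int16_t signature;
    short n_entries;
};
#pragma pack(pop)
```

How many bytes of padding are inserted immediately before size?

1

Record: f at 0 (size 2, align 2) → ends 2; pad 6 to align 8 for h; h at 8 (size 8, align 8) → ends 16; e at 16 (size 4, align 4) → ends 20; a at 20 (size 4, align 4) → ends 24; total 24 bytes, alignment 8
version at 0 (size 1, align 1) → ends 1
pad 3 to align 4 for offset
offset at 4 (size 8, align 4) → ends 12
attrs at 12 (size 2, align 2) → ends 14
mtime at 14 (size 1, align 1) → ends 15
pad 1 to align 4 for size
size at 16 (size 4, align 4) → ends 20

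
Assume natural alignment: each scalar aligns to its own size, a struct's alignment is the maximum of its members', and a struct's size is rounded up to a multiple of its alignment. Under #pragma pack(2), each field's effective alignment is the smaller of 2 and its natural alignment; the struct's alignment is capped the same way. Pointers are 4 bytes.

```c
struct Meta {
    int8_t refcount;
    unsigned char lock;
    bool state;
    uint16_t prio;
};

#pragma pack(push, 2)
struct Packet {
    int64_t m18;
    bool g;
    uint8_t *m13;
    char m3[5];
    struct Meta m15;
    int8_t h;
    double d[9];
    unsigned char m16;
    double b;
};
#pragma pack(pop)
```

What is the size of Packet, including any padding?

Meta: @0: refcount [1B, align 1] → 1; @1: lock [1B, align 1] → 2; @2: state [1B, align 1] → 3; +1 pad (align 2); @4: prio [2B, align 2] → 6; size 6, align 2
@0: m18 [8B, align 2] → 8
@8: g [1B, align 1] → 9
+1 pad (align 2)
@10: m13 [4B, align 2] → 14
@14: m3 [5B, align 1] → 19
+1 pad (align 2)
@20: m15 [6B, align 2] → 26
@26: h [1B, align 1] → 27
+1 pad (align 2)
@28: d [72B, align 2] → 100
@100: m16 [1B, align 1] → 101
+1 pad (align 2)
@102: b [8B, align 2] → 110
size 110, align 2

110 bytes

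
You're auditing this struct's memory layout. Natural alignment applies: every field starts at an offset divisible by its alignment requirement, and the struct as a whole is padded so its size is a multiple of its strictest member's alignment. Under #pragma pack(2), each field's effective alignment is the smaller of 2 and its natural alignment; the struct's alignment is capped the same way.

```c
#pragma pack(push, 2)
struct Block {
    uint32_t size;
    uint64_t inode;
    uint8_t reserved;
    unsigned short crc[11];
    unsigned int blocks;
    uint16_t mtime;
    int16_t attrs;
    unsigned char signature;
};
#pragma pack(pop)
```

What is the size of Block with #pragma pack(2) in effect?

0..4  size  (4B, 2-aligned)
4..12  inode  (8B, 2-aligned)
12..13  reserved  (1B, 1-aligned)
13..14  -- padding (1B)
14..36  crc  (22B, 2-aligned)
36..40  blocks  (4B, 2-aligned)
40..42  mtime  (2B, 2-aligned)
42..44  attrs  (2B, 2-aligned)
44..45  signature  (1B, 1-aligned)
45..46  -- tail padding (1B)
sizeof = 46, alignof = 2

46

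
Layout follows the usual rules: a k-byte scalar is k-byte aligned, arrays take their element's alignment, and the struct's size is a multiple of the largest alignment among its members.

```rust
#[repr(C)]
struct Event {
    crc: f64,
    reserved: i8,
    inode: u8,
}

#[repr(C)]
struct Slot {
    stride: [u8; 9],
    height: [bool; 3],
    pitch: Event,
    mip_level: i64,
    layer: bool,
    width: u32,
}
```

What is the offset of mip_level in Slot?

32

Event: 0..8  crc  (8B, 8-aligned); 8..9  reserved  (1B, 1-aligned); 9..10  inode  (1B, 1-aligned); 10..16  -- tail padding (6B); sizeof = 16, alignof = 8
0..9  stride  (9B, 1-aligned)
9..12  height  (3B, 1-aligned)
12..16  -- padding (4B)
16..32  pitch  (16B, 8-aligned)
32..40  mip_level  (8B, 8-aligned)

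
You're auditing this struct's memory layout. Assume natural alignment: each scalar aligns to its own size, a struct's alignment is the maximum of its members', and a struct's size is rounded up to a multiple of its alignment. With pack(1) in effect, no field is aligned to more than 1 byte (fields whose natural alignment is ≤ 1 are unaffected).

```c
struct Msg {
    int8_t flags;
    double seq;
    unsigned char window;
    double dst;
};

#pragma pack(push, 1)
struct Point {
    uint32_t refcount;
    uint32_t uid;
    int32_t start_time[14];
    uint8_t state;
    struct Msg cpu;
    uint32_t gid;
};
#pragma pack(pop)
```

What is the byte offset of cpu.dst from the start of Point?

Msg: @0: flags [1B, align 1] → 1; +7 pad (align 8); @8: seq [8B, align 8] → 16; @16: window [1B, align 1] → 17; +7 pad (align 8); @24: dst [8B, align 8] → 32; size 32, align 8
@0: refcount [4B, align 1] → 4
@4: uid [4B, align 1] → 8
@8: start_time [56B, align 1] → 64
@64: state [1B, align 1] → 65
@65: cpu [32B, align 1] → 97
within Msg: dst at 24
65 + 24 = 89

89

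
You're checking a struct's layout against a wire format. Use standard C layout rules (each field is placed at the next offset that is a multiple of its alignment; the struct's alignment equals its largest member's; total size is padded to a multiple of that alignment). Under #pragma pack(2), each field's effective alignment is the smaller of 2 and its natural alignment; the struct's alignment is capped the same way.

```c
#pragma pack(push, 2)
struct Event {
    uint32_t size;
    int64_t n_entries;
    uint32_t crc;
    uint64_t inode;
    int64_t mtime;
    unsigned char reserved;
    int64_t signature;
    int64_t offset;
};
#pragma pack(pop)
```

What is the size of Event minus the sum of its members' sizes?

0..4  size  (4B, 2-aligned)
4..12  n_entries  (8B, 2-aligned)
12..16  crc  (4B, 2-aligned)
16..24  inode  (8B, 2-aligned)
24..32  mtime  (8B, 2-aligned)
32..33  reserved  (1B, 1-aligned)
33..34  -- padding (1B)
34..42  signature  (8B, 2-aligned)
42..50  offset  (8B, 2-aligned)
sizeof = 50, alignof = 2
data bytes 49, size 50 → padding 1

1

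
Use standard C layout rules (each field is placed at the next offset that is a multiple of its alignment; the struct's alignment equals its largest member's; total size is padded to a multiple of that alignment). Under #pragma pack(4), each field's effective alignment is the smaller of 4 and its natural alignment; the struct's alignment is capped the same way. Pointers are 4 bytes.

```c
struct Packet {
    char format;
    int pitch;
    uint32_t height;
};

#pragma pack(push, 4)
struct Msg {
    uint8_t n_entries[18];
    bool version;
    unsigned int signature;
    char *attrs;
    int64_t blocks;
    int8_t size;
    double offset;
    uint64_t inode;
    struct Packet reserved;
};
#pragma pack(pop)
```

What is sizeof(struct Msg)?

Packet: 0..1  format  (1B, 1-aligned); 1..4  -- padding (3B); 4..8  pitch  (4B, 4-aligned); 8..12  height  (4B, 4-aligned); sizeof = 12, alignof = 4
0..18  n_entries  (18B, 1-aligned)
18..19  version  (1B, 1-aligned)
19..20  -- padding (1B)
20..24  signature  (4B, 4-aligned)
24..28  attrs  (4B, 4-aligned)
28..36  blocks  (8B, 4-aligned)
36..37  size  (1B, 1-aligned)
37..40  -- padding (3B)
40..48  offset  (8B, 4-aligned)
48..56  inode  (8B, 4-aligned)
56..68  reserved  (12B, 4-aligned)
sizeof = 68, alignof = 4

68 bytes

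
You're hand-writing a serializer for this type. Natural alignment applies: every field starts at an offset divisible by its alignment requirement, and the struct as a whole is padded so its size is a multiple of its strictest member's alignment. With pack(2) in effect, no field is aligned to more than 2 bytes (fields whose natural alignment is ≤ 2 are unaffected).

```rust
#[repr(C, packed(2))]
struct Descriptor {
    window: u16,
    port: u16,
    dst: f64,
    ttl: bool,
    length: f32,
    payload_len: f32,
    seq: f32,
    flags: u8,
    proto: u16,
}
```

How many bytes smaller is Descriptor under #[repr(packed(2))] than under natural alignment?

natural layout:
  window at 0 (size 2, align 2) → ends 2
  port at 2 (size 2, align 2) → ends 4
  pad 4 to align 8 for dst
  dst at 8 (size 8, align 8) → ends 16
  ttl at 16 (size 1, align 1) → ends 17
  pad 3 to align 4 for length
  length at 20 (size 4, align 4) → ends 24
  payload_len at 24 (size 4, align 4) → ends 28
  seq at 28 (size 4, align 4) → ends 32
  flags at 32 (size 1, align 1) → ends 33
  pad 1 to align 2 for proto
  proto at 34 (size 2, align 2) → ends 36
  tail pad 4 to reach multiple of 8
  total 40 bytes, alignment 8
packed(2) layout:
  window at 0 (size 2, align 2) → ends 2
  port at 2 (size 2, align 2) → ends 4
  dst at 4 (size 8, align 2) → ends 12
  ttl at 12 (size 1, align 1) → ends 13
  pad 1 to align 2 for length
  length at 14 (size 4, align 2) → ends 18
  payload_len at 18 (size 4, align 2) → ends 22
  seq at 22 (size 4, align 2) → ends 26
  flags at 26 (size 1, align 1) → ends 27
  pad 1 to align 2 for proto
  proto at 28 (size 2, align 2) → ends 30
  total 30 bytes, alignment 2
40 − 30 = 10

10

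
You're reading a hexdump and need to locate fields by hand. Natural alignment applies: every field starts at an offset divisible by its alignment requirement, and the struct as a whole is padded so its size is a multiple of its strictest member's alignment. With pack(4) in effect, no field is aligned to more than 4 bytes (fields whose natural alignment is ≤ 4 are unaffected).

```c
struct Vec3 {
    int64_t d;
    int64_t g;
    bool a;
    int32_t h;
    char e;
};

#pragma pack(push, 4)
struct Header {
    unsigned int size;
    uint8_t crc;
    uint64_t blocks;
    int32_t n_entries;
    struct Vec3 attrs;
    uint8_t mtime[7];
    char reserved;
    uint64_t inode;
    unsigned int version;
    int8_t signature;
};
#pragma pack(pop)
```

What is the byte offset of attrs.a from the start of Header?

36

Vec3: d at 0 (size 8, align 8) → ends 8; g at 8 (size 8, align 8) → ends 16; a at 16 (size 1, align 1) → ends 17; pad 3 to align 4 for h; h at 20 (size 4, align 4) → ends 24; e at 24 (size 1, align 1) → ends 25; tail pad 7 to reach multiple of 8; total 32 bytes, alignment 8
size at 0 (size 4, align 4) → ends 4
crc at 4 (size 1, align 1) → ends 5
pad 3 to align 4 for blocks
blocks at 8 (size 8, align 4) → ends 16
n_entries at 16 (size 4, align 4) → ends 20
attrs at 20 (size 32, align 4) → ends 52
within Vec3: a at 16
20 + 16 = 36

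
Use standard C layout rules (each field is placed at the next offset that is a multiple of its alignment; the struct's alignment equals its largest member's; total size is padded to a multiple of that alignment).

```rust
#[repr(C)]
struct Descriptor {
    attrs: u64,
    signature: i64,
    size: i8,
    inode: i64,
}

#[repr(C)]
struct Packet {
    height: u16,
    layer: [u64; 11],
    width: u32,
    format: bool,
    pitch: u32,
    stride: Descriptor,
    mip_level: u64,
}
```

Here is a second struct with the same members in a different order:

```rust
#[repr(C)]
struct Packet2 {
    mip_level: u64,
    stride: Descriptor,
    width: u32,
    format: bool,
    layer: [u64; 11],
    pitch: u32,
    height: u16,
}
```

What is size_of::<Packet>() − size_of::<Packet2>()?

8

Descriptor: @0: attrs [8B, align 8] → 8; @8: signature [8B, align 8] → 16; @16: size [1B, align 1] → 17; +7 pad (align 8); @24: inode [8B, align 8] → 32; size 32, align 8
@0: height [2B, align 2] → 2
+6 pad (align 8)
@8: layer [88B, align 8] → 96
@96: width [4B, align 4] → 100
@100: format [1B, align 1] → 101
+3 pad (align 4)
@104: pitch [4B, align 4] → 108
+4 pad (align 8)
@112: stride [32B, align 8] → 144
@144: mip_level [8B, align 8] → 152
size 152, align 8
— Packet2 —
@0: mip_level [8B, align 8] → 8
@8: stride [32B, align 8] → 40
@40: width [4B, align 4] → 44
@44: format [1B, align 1] → 45
+3 pad (align 8)
@48: layer [88B, align 8] → 136
@136: pitch [4B, align 4] → 140
@140: height [2B, align 2] → 142
+2 tail pad (align 8)
size 144, align 8
152 − 144 = 8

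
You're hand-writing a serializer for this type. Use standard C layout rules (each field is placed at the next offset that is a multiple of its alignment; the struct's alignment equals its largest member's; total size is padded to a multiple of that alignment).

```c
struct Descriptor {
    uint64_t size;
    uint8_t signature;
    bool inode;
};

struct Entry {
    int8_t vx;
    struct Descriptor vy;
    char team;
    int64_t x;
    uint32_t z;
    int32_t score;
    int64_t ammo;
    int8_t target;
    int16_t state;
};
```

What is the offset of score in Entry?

Descriptor: @0: size [8B, align 8] → 8; @8: signature [1B, align 1] → 9; @9: inode [1B, align 1] → 10; +6 tail pad (align 8); size 16, align 8
@0: vx [1B, align 1] → 1
+7 pad (align 8)
@8: vy [16B, align 8] → 24
@24: team [1B, align 1] → 25
+7 pad (align 8)
@32: x [8B, align 8] → 40
@40: z [4B, align 4] → 44
@44: score [4B, align 4] → 48

44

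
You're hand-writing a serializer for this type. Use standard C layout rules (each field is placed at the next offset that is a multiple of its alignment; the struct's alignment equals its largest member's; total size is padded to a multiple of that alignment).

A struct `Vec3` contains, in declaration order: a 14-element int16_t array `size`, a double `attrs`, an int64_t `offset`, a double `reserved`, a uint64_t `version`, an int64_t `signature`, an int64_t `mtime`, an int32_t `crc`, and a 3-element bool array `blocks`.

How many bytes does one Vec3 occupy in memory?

88

0..28  size  (28B, 2-aligned)
28..32  -- padding (4B)
32..40  attrs  (8B, 8-aligned)
40..48  offset  (8B, 8-aligned)
48..56  reserved  (8B, 8-aligned)
56..64  version  (8B, 8-aligned)
64..72  signature  (8B, 8-aligned)
72..80  mtime  (8B, 8-aligned)
80..84  crc  (4B, 4-aligned)
84..87  blocks  (3B, 1-aligned)
87..88  -- tail padding (1B)
sizeof = 88, alignof = 8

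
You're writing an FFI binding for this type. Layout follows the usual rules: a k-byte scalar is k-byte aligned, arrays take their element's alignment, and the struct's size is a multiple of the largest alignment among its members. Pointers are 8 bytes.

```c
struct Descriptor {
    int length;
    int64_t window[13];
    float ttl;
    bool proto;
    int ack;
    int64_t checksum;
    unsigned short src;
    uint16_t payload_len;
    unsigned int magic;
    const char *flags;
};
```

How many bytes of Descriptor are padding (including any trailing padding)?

11

0..4  length  (4B, 4-aligned)
4..8  -- padding (4B)
8..112  window  (104B, 8-aligned)
112..116  ttl  (4B, 4-aligned)
116..117  proto  (1B, 1-aligned)
117..120  -- padding (3B)
120..124  ack  (4B, 4-aligned)
124..128  -- padding (4B)
128..136  checksum  (8B, 8-aligned)
136..138  src  (2B, 2-aligned)
138..140  payload_len  (2B, 2-aligned)
140..144  magic  (4B, 4-aligned)
144..152  flags  (8B, 8-aligned)
sizeof = 152, alignof = 8
data bytes 141, size 152 → padding 11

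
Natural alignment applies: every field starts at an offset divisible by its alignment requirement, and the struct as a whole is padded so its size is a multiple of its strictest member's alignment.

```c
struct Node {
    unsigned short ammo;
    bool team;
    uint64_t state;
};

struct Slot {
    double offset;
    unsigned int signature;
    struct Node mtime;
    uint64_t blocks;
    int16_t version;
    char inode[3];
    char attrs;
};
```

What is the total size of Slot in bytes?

48

Node: 0..2  ammo  (2B, 2-aligned); 2..3  team  (1B, 1-aligned); 3..8  -- padding (5B); 8..16  state  (8B, 8-aligned); sizeof = 16, alignof = 8
0..8  offset  (8B, 8-aligned)
8..12  signature  (4B, 4-aligned)
12..16  -- padding (4B)
16..32  mtime  (16B, 8-aligned)
32..40  blocks  (8B, 8-aligned)
40..42  version  (2B, 2-aligned)
42..45  inode  (3B, 1-aligned)
45..46  attrs  (1B, 1-aligned)
46..48  -- tail padding (2B)
sizeof = 48, alignof = 8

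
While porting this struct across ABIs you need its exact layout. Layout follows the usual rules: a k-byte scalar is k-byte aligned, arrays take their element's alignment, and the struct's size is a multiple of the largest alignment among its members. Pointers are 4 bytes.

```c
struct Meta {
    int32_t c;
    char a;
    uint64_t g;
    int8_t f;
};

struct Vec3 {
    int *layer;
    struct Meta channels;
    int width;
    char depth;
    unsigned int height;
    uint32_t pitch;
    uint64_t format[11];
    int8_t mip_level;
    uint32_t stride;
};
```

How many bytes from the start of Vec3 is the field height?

Meta: 0..4  c  (4B, 4-aligned); 4..5  a  (1B, 1-aligned); 5..8  -- padding (3B); 8..16  g  (8B, 8-aligned); 16..17  f  (1B, 1-aligned); 17..24  -- tail padding (7B); sizeof = 24, alignof = 8
0..4  layer  (4B, 4-aligned)
4..8  -- padding (4B)
8..32  channels  (24B, 8-aligned)
32..36  width  (4B, 4-aligned)
36..37  depth  (1B, 1-aligned)
37..40  -- padding (3B)
40..44  height  (4B, 4-aligned)

40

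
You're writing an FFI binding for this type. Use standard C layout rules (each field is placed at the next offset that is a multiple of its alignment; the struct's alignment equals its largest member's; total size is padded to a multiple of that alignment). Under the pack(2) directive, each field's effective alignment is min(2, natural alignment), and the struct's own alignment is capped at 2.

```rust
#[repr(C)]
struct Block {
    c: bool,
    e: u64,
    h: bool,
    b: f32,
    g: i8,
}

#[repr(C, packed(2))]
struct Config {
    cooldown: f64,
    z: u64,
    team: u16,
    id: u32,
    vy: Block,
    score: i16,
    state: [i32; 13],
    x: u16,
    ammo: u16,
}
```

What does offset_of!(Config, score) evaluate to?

Block: 0..1  c  (1B, 1-aligned); 1..8  -- padding (7B); 8..16  e  (8B, 8-aligned); 16..17  h  (1B, 1-aligned); 17..20  -- padding (3B); 20..24  b  (4B, 4-aligned); 24..25  g  (1B, 1-aligned); 25..32  -- tail padding (7B); sizeof = 32, alignof = 8
0..8  cooldown  (8B, 2-aligned)
8..16  z  (8B, 2-aligned)
16..18  team  (2B, 2-aligned)
18..22  id  (4B, 2-aligned)
22..54  vy  (32B, 2-aligned)
54..56  score  (2B, 2-aligned)

54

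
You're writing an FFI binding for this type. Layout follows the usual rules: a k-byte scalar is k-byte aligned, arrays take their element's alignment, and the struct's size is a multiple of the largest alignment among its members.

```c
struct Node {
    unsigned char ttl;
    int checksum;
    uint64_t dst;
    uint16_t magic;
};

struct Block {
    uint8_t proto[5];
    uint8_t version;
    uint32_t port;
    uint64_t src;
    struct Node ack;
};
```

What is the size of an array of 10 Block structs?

480

Node: ttl at 0 (size 1, align 1) → ends 1; pad 3 to align 4 for checksum; checksum at 4 (size 4, align 4) → ends 8; dst at 8 (size 8, align 8) → ends 16; magic at 16 (size 2, align 2) → ends 18; tail pad 6 to reach multiple of 8; total 24 bytes, alignment 8
proto at 0 (size 5, align 1) → ends 5
version at 5 (size 1, align 1) → ends 6
pad 2 to align 4 for port
port at 8 (size 4, align 4) → ends 12
pad 4 to align 8 for src
src at 16 (size 8, align 8) → ends 24
ack at 24 (size 24, align 8) → ends 48
total 48 bytes, alignment 8
array of 10: 10 × 48 = 480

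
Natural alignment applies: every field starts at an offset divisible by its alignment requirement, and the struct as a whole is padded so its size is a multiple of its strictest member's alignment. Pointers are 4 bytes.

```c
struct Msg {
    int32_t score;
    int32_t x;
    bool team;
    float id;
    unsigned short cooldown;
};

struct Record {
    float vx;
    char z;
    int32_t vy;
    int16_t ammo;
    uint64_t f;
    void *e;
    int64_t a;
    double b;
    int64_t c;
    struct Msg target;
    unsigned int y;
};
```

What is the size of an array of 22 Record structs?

Msg: 0..4  score  (4B, 4-aligned); 4..8  x  (4B, 4-aligned); 8..9  team  (1B, 1-aligned); 9..12  -- padding (3B); 12..16  id  (4B, 4-aligned); 16..18  cooldown  (2B, 2-aligned); 18..20  -- tail padding (2B); sizeof = 20, alignof = 4
0..4  vx  (4B, 4-aligned)
4..5  z  (1B, 1-aligned)
5..8  -- padding (3B)
8..12  vy  (4B, 4-aligned)
12..14  ammo  (2B, 2-aligned)
14..16  -- padding (2B)
16..24  f  (8B, 8-aligned)
24..28  e  (4B, 4-aligned)
28..32  -- padding (4B)
32..40  a  (8B, 8-aligned)
40..48  b  (8B, 8-aligned)
48..56  c  (8B, 8-aligned)
56..76  target  (20B, 4-aligned)
76..80  y  (4B, 4-aligned)
sizeof = 80, alignof = 8
array of 22: 22 × 80 = 1760

1760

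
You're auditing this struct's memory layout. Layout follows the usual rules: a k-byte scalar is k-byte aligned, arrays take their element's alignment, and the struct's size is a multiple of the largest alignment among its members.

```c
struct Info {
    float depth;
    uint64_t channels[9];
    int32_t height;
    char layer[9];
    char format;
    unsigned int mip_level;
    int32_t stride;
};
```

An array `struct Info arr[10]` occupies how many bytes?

1040

depth at 0 (size 4, align 4) → ends 4
pad 4 to align 8 for channels
channels at 8 (size 72, align 8) → ends 80
height at 80 (size 4, align 4) → ends 84
layer at 84 (size 9, align 1) → ends 93
format at 93 (size 1, align 1) → ends 94
pad 2 to align 4 for mip_level
mip_level at 96 (size 4, align 4) → ends 100
stride at 100 (size 4, align 4) → ends 104
total 104 bytes, alignment 8
array of 10: 10 × 104 = 1040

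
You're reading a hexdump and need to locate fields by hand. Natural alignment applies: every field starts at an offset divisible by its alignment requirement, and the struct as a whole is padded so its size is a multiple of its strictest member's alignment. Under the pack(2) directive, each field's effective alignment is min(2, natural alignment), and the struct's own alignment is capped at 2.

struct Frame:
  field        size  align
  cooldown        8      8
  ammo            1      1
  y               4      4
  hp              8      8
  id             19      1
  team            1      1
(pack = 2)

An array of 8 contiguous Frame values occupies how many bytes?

0..8  cooldown  (8B, 2-aligned)
8..9  ammo  (1B, 1-aligned)
9..10  -- padding (1B)
10..14  y  (4B, 2-aligned)
14..22  hp  (8B, 2-aligned)
22..41  id  (19B, 1-aligned)
41..42  team  (1B, 1-aligned)
sizeof = 42, alignof = 2
array of 8: 8 × 42 = 336

336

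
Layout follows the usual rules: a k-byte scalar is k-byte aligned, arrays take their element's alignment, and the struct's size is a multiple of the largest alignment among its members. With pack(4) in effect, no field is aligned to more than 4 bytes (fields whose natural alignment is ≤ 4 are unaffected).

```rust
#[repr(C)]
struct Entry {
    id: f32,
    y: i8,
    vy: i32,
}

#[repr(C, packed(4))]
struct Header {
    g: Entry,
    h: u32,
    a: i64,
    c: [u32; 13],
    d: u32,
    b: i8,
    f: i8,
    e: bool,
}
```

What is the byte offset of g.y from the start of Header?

4

Entry: id at 0 (size 4, align 4) → ends 4; y at 4 (size 1, align 1) → ends 5; pad 3 to align 4 for vy; vy at 8 (size 4, align 4) → ends 12; total 12 bytes, alignment 4
g at 0 (size 12, align 4) → ends 12
within Entry: y at 4
0 + 4 = 4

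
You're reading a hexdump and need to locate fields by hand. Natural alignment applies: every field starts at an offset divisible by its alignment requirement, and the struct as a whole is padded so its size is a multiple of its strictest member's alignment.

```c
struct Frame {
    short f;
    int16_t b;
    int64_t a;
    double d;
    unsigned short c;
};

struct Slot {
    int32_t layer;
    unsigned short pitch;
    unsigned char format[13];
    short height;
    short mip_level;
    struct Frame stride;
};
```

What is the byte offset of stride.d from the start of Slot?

40

Frame: f at 0 (size 2, align 2) → ends 2; b at 2 (size 2, align 2) → ends 4; pad 4 to align 8 for a; a at 8 (size 8, align 8) → ends 16; d at 16 (size 8, align 8) → ends 24; c at 24 (size 2, align 2) → ends 26; tail pad 6 to reach multiple of 8; total 32 bytes, alignment 8
layer at 0 (size 4, align 4) → ends 4
pitch at 4 (size 2, align 2) → ends 6
format at 6 (size 13, align 1) → ends 19
pad 1 to align 2 for height
height at 20 (size 2, align 2) → ends 22
mip_level at 22 (size 2, align 2) → ends 24
stride at 24 (size 32, align 8) → ends 56
within Frame: d at 16
24 + 16 = 40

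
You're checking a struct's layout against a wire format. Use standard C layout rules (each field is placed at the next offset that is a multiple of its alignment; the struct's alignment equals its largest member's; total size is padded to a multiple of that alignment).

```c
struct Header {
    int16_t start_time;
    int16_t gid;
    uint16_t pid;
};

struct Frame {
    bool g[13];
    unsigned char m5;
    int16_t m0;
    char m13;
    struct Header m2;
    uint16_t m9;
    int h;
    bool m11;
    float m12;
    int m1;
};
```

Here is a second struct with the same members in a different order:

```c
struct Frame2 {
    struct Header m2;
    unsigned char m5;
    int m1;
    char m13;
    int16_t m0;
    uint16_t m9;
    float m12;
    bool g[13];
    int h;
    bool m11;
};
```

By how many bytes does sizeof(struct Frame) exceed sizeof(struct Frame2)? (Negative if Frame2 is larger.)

-4

Header: start_time at 0 (size 2, align 2) → ends 2; gid at 2 (size 2, align 2) → ends 4; pid at 4 (size 2, align 2) → ends 6; total 6 bytes, alignment 2
g at 0 (size 13, align 1) → ends 13
m5 at 13 (size 1, align 1) → ends 14
m0 at 14 (size 2, align 2) → ends 16
m13 at 16 (size 1, align 1) → ends 17
pad 1 to align 2 for m2
m2 at 18 (size 6, align 2) → ends 24
m9 at 24 (size 2, align 2) → ends 26
pad 2 to align 4 for h
h at 28 (size 4, align 4) → ends 32
m11 at 32 (size 1, align 1) → ends 33
pad 3 to align 4 for m12
m12 at 36 (size 4, align 4) → ends 40
m1 at 40 (size 4, align 4) → ends 44
total 44 bytes, alignment 4
— Frame2 —
m2 at 0 (size 6, align 2) → ends 6
m5 at 6 (size 1, align 1) → ends 7
pad 1 to align 4 for m1
m1 at 8 (size 4, align 4) → ends 12
m13 at 12 (size 1, align 1) → ends 13
pad 1 to align 2 for m0
m0 at 14 (size 2, align 2) → ends 16
m9 at 16 (size 2, align 2) → ends 18
pad 2 to align 4 for m12
m12 at 20 (size 4, align 4) → ends 24
g at 24 (size 13, align 1) → ends 37
pad 3 to align 4 for h
h at 40 (size 4, align 4) → ends 44
m11 at 44 (size 1, align 1) → ends 45
tail pad 3 to reach multiple of 4
total 48 bytes, alignment 4
44 − 48 = -4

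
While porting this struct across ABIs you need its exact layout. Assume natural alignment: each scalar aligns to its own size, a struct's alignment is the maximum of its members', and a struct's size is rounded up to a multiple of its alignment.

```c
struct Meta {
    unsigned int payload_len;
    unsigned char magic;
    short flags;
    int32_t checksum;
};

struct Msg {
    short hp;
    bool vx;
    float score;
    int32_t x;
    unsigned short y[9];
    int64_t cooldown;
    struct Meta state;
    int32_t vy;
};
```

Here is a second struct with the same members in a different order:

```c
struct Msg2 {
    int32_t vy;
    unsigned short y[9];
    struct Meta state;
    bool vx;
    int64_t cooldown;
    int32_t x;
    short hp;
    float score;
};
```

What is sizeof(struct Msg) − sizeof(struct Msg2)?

-8

Meta: 0..4  payload_len  (4B, 4-aligned); 4..5  magic  (1B, 1-aligned); 5..6  -- padding (1B); 6..8  flags  (2B, 2-aligned); 8..12  checksum  (4B, 4-aligned); sizeof = 12, alignof = 4
0..2  hp  (2B, 2-aligned)
2..3  vx  (1B, 1-aligned)
3..4  -- padding (1B)
4..8  score  (4B, 4-aligned)
8..12  x  (4B, 4-aligned)
12..30  y  (18B, 2-aligned)
30..32  -- padding (2B)
32..40  cooldown  (8B, 8-aligned)
40..52  state  (12B, 4-aligned)
52..56  vy  (4B, 4-aligned)
sizeof = 56, alignof = 8
— Msg2 —
0..4  vy  (4B, 4-aligned)
4..22  y  (18B, 2-aligned)
22..24  -- padding (2B)
24..36  state  (12B, 4-aligned)
36..37  vx  (1B, 1-aligned)
37..40  -- padding (3B)
40..48  cooldown  (8B, 8-aligned)
48..52  x  (4B, 4-aligned)
52..54  hp  (2B, 2-aligned)
54..56  -- padding (2B)
56..60  score  (4B, 4-aligned)
60..64  -- tail padding (4B)
sizeof = 64, alignof = 8
56 − 64 = -8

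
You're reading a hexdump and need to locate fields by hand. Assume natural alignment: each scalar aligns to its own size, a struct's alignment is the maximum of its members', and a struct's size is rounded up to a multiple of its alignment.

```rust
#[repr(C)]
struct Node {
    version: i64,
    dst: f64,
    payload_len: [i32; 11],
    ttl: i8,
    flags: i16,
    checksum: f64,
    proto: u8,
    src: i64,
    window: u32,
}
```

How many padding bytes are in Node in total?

0..8  version  (8B, 8-aligned)
8..16  dst  (8B, 8-aligned)
16..60  payload_len  (44B, 4-aligned)
60..61  ttl  (1B, 1-aligned)
61..62  -- padding (1B)
62..64  flags  (2B, 2-aligned)
64..72  checksum  (8B, 8-aligned)
72..73  proto  (1B, 1-aligned)
73..80  -- padding (7B)
80..88  src  (8B, 8-aligned)
88..92  window  (4B, 4-aligned)
92..96  -- tail padding (4B)
sizeof = 96, alignof = 8
data bytes 84, size 96 → padding 12

12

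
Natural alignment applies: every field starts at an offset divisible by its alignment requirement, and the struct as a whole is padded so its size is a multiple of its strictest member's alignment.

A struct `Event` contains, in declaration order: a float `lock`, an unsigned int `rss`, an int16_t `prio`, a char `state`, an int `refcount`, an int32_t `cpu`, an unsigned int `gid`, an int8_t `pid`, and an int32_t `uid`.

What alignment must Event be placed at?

4

member alignments: lock=4, rss=4, prio=2, state=1, refcount=4, cpu=4, gid=4, pid=1, uid=4
max = 4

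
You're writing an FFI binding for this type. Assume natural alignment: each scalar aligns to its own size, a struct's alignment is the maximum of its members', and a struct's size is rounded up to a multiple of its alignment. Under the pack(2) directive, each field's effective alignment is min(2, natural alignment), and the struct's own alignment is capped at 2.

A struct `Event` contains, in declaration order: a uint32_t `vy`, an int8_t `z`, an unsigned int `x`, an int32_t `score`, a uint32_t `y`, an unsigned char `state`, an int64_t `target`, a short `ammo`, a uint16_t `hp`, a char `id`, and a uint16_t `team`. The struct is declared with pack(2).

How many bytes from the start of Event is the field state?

18

@0: vy [4B, align 2] → 4
@4: z [1B, align 1] → 5
+1 pad (align 2)
@6: x [4B, align 2] → 10
@10: score [4B, align 2] → 14
@14: y [4B, align 2] → 18
@18: state [1B, align 1] → 19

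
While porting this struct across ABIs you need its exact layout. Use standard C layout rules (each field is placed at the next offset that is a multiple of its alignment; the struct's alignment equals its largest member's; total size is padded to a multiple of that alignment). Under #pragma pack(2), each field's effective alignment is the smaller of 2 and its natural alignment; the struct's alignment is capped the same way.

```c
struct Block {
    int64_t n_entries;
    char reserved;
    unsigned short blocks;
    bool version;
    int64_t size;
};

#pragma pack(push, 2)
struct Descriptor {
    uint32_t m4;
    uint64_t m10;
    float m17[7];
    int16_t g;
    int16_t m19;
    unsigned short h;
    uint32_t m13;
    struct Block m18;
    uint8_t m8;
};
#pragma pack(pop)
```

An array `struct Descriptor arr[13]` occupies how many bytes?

988

Block: @0: n_entries [8B, align 8] → 8; @8: reserved [1B, align 1] → 9; +1 pad (align 2); @10: blocks [2B, align 2] → 12; @12: version [1B, align 1] → 13; +3 pad (align 8); @16: size [8B, align 8] → 24; size 24, align 8
@0: m4 [4B, align 2] → 4
@4: m10 [8B, align 2] → 12
@12: m17 [28B, align 2] → 40
@40: g [2B, align 2] → 42
@42: m19 [2B, align 2] → 44
@44: h [2B, align 2] → 46
@46: m13 [4B, align 2] → 50
@50: m18 [24B, align 2] → 74
@74: m8 [1B, align 1] → 75
+1 tail pad (align 2)
size 76, align 2
array of 13: 13 × 76 = 988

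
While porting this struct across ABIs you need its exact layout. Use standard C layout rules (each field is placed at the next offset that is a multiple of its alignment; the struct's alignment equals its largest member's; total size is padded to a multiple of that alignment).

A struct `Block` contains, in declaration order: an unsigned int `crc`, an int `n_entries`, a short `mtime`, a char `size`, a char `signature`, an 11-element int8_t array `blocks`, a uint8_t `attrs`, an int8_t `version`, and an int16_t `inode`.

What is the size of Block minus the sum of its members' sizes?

crc at 0 (size 4, align 4) → ends 4
n_entries at 4 (size 4, align 4) → ends 8
mtime at 8 (size 2, align 2) → ends 10
size at 10 (size 1, align 1) → ends 11
signature at 11 (size 1, align 1) → ends 12
blocks at 12 (size 11, align 1) → ends 23
attrs at 23 (size 1, align 1) → ends 24
version at 24 (size 1, align 1) → ends 25
pad 1 to align 2 for inode
inode at 26 (size 2, align 2) → ends 28
total 28 bytes, alignment 4
data bytes 27, size 28 → padding 1

1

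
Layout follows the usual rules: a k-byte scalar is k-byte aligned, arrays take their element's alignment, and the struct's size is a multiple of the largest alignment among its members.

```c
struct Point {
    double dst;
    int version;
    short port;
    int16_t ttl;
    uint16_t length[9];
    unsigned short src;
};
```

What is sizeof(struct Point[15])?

dst at 0 (size 8, align 8) → ends 8
version at 8 (size 4, align 4) → ends 12
port at 12 (size 2, align 2) → ends 14
ttl at 14 (size 2, align 2) → ends 16
length at 16 (size 18, align 2) → ends 34
src at 34 (size 2, align 2) → ends 36
tail pad 4 to reach multiple of 8
total 40 bytes, alignment 8
array of 15: 15 × 40 = 600

600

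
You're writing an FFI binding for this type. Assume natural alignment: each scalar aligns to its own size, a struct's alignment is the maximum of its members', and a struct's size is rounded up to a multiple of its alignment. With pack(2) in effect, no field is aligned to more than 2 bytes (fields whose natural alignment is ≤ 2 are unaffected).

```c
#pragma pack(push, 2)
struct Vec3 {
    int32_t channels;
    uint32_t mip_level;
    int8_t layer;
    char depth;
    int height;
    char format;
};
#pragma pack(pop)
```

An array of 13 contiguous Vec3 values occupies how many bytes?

208

channels at 0 (size 4, align 2) → ends 4
mip_level at 4 (size 4, align 2) → ends 8
layer at 8 (size 1, align 1) → ends 9
depth at 9 (size 1, align 1) → ends 10
height at 10 (size 4, align 2) → ends 14
format at 14 (size 1, align 1) → ends 15
tail pad 1 to reach multiple of 2
total 16 bytes, alignment 2
array of 13: 13 × 16 = 208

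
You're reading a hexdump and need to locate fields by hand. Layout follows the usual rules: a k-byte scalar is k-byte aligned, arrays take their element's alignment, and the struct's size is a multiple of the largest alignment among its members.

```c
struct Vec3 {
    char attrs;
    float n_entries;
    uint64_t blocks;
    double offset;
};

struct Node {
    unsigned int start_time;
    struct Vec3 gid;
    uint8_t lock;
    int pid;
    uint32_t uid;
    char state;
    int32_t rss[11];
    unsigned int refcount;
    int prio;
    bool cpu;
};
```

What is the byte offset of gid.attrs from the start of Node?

Vec3: @0: attrs [1B, align 1] → 1; +3 pad (align 4); @4: n_entries [4B, align 4] → 8; @8: blocks [8B, align 8] → 16; @16: offset [8B, align 8] → 24; size 24, align 8
@0: start_time [4B, align 4] → 4
+4 pad (align 8)
@8: gid [24B, align 8] → 32
within Vec3: attrs at 0
8 + 0 = 8

8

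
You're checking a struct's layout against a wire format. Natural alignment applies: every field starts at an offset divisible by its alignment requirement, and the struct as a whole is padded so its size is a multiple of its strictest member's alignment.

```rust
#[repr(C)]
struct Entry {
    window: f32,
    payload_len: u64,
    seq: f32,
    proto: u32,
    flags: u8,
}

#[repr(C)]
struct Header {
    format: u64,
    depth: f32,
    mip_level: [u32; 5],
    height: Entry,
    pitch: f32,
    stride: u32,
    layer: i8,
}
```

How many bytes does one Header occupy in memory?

Entry: window at 0 (size 4, align 4) → ends 4; pad 4 to align 8 for payload_len; payload_len at 8 (size 8, align 8) → ends 16; seq at 16 (size 4, align 4) → ends 20; proto at 20 (size 4, align 4) → ends 24; flags at 24 (size 1, align 1) → ends 25; tail pad 7 to reach multiple of 8; total 32 bytes, alignment 8
format at 0 (size 8, align 8) → ends 8
depth at 8 (size 4, align 4) → ends 12
mip_level at 12 (size 20, align 4) → ends 32
height at 32 (size 32, align 8) → ends 64
pitch at 64 (size 4, align 4) → ends 68
stride at 68 (size 4, align 4) → ends 72
layer at 72 (size 1, align 1) → ends 73
tail pad 7 to reach multiple of 8
total 80 bytes, alignment 8

80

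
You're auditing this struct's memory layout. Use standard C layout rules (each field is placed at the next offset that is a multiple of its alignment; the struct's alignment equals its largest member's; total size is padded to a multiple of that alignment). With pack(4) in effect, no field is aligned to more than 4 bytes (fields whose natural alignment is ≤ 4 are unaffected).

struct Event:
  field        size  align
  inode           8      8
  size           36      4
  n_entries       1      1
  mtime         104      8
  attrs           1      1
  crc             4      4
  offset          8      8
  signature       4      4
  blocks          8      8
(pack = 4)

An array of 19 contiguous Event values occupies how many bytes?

3420

inode at 0 (size 8, align 4) → ends 8
size at 8 (size 36, align 4) → ends 44
n_entries at 44 (size 1, align 1) → ends 45
pad 3 to align 4 for mtime
mtime at 48 (size 104, align 4) → ends 152
attrs at 152 (size 1, align 1) → ends 153
pad 3 to align 4 for crc
crc at 156 (size 4, align 4) → ends 160
offset at 160 (size 8, align 4) → ends 168
signature at 168 (size 4, align 4) → ends 172
blocks at 172 (size 8, align 4) → ends 180
total 180 bytes, alignment 4
array of 19: 19 × 180 = 3420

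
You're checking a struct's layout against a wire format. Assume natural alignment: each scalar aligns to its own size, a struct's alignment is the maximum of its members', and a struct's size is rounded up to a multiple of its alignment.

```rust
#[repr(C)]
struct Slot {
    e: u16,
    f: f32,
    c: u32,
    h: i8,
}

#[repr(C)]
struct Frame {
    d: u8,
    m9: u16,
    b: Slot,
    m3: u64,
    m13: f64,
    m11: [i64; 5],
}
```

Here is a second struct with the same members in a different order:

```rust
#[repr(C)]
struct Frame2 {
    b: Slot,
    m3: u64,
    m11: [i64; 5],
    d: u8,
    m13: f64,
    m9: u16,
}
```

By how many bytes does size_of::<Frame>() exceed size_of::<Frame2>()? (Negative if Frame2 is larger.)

-8

Slot: e at 0 (size 2, align 2) → ends 2; pad 2 to align 4 for f; f at 4 (size 4, align 4) → ends 8; c at 8 (size 4, align 4) → ends 12; h at 12 (size 1, align 1) → ends 13; tail pad 3 to reach multiple of 4; total 16 bytes, alignment 4
d at 0 (size 1, align 1) → ends 1
pad 1 to align 2 for m9
m9 at 2 (size 2, align 2) → ends 4
b at 4 (size 16, align 4) → ends 20
pad 4 to align 8 for m3
m3 at 24 (size 8, align 8) → ends 32
m13 at 32 (size 8, align 8) → ends 40
m11 at 40 (size 40, align 8) → ends 80
total 80 bytes, alignment 8
— Frame2 —
b at 0 (size 16, align 4) → ends 16
m3 at 16 (size 8, align 8) → ends 24
m11 at 24 (size 40, align 8) → ends 64
d at 64 (size 1, align 1) → ends 65
pad 7 to align 8 for m13
m13 at 72 (size 8, align 8) → ends 80
m9 at 80 (size 2, align 2) → ends 82
tail pad 6 to reach multiple of 8
total 88 bytes, alignment 8
80 − 88 = -8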